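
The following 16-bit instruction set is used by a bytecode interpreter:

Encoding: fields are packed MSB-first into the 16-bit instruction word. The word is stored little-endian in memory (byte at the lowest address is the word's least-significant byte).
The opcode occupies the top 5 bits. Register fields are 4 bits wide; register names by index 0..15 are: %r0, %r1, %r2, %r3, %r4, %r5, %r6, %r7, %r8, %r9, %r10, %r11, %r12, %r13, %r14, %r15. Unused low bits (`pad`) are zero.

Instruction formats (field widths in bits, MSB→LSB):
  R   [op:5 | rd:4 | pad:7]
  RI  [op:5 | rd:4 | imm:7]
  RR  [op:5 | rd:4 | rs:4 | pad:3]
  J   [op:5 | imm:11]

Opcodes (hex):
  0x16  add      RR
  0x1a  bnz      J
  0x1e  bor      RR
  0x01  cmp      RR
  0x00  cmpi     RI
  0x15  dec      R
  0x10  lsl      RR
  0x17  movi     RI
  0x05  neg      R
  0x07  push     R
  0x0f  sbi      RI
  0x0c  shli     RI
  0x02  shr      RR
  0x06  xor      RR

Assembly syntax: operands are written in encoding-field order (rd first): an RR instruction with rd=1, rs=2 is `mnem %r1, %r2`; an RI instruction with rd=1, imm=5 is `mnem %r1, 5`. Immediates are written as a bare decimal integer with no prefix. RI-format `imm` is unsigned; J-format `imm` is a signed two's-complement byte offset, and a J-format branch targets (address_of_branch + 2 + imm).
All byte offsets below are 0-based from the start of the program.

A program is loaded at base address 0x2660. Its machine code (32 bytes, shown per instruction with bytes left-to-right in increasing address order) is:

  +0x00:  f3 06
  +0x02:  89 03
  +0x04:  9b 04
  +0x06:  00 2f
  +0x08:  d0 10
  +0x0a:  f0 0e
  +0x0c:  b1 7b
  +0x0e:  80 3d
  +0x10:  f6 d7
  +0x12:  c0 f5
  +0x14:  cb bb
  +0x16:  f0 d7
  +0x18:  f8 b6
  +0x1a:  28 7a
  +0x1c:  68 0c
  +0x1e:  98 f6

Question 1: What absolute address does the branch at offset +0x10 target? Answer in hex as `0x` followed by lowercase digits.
+0x10: f6 d7 ⇒ word 0xd7f6 (little)
  top 5b → 0x1a → bnz [J]
  imm: (w>>0)&0x7ff=0x7f6 (s11→-10) → -10
  target = base 0x2660 + off 0x10 + 2 + imm -10 = 0x2668

0x2668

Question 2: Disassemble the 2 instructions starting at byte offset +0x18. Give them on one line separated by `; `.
add %r13, %r15; sbi %r4, 40

[18] f8 b6 → 0xb6f8
  opcode bits[15:11]=0x16: add/RR
  rd@[10:7]=0xd ⇒ %r13
  rs@[6:3]=0xf ⇒ %r15
[1a] 28 7a → 0x7a28
  opcode bits[15:11]=0xf: sbi/RI
  rd@[10:7]=0x4 ⇒ %r4
  imm@[6:0]=0x28 ⇒ 40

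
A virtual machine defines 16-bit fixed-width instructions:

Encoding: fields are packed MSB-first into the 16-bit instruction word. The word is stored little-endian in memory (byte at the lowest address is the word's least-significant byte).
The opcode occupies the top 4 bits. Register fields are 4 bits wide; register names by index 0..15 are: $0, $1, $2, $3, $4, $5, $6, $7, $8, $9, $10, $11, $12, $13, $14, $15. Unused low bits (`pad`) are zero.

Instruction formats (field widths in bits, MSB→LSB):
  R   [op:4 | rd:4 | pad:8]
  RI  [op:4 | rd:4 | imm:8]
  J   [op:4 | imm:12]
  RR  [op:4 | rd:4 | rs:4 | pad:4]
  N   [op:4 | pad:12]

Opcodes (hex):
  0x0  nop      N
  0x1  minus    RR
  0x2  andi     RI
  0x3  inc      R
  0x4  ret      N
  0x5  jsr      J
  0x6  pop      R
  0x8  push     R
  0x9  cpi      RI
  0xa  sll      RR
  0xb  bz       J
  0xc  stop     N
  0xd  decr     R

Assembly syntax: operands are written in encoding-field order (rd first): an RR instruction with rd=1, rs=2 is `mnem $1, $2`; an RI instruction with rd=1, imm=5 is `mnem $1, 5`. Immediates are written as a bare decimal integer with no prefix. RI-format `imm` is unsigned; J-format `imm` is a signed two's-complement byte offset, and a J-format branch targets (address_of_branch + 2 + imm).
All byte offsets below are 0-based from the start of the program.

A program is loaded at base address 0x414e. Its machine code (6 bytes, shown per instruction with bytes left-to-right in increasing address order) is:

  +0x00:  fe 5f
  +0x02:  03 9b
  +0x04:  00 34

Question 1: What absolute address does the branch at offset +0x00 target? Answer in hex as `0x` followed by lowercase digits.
0x414e

@+00  little-endian(fe 5f) = 0x5ffe
  opcode bits[15:12]=0x5: jsr/J
  imm@[11:0]=0xffe (s12→-2) ⇒ -2
  target = base 0x414e + off 0x00 + 2 + imm -2 = 0x414e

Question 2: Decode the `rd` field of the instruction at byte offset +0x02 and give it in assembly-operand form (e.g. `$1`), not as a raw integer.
$11

[02] 03 9b → 0x9b03
  opcode bits[15:12]=0x9: cpi/RI
  [11:8] rd=11 = $11
  [7:0] imm=3 = 3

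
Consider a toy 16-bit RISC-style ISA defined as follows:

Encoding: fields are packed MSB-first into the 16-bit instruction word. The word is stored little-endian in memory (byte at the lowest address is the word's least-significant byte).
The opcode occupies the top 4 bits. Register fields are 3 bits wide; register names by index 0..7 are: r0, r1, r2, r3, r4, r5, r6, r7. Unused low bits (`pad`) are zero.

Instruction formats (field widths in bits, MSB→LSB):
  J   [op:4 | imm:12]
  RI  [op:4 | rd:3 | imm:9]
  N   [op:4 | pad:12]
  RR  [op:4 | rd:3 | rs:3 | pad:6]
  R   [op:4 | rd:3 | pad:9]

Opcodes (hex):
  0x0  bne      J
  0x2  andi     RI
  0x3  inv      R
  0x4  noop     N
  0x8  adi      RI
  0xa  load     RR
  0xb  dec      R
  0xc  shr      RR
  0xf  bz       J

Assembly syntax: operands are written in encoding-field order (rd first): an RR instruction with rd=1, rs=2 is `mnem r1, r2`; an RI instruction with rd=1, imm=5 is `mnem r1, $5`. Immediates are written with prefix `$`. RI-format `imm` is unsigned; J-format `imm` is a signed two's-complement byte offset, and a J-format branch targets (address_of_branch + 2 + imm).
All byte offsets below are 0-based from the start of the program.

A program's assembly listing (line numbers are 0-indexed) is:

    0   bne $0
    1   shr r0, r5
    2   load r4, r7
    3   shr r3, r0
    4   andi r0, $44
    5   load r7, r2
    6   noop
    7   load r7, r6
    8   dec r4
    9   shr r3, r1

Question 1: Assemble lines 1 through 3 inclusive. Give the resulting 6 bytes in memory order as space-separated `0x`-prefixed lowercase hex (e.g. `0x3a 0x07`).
L1: shr op=0xc:4|rd=0:3|rs=5:3|pad=0:6 ⇒ 0xc140 ⇒ little 40 c1
L2: load op=0xa:4|rd=4:3|rs=7:3|pad=0:6 ⇒ 0xa9c0 ⇒ little c0 a9
L3: shr op=0xc:4|rd=3:3|rs=0:3|pad=0:6 ⇒ 0xc600 ⇒ little 00 c6

0x40 0xc1 0xc0 0xa9 0x00 0xc6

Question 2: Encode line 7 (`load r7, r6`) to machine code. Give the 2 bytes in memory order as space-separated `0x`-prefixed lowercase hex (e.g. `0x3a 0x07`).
0x80 0xaf

L7: load op=0xa:4|rd=7:3|rs=6:3|pad=0:6 ⇒ 0xaf80 ⇒ little 80 af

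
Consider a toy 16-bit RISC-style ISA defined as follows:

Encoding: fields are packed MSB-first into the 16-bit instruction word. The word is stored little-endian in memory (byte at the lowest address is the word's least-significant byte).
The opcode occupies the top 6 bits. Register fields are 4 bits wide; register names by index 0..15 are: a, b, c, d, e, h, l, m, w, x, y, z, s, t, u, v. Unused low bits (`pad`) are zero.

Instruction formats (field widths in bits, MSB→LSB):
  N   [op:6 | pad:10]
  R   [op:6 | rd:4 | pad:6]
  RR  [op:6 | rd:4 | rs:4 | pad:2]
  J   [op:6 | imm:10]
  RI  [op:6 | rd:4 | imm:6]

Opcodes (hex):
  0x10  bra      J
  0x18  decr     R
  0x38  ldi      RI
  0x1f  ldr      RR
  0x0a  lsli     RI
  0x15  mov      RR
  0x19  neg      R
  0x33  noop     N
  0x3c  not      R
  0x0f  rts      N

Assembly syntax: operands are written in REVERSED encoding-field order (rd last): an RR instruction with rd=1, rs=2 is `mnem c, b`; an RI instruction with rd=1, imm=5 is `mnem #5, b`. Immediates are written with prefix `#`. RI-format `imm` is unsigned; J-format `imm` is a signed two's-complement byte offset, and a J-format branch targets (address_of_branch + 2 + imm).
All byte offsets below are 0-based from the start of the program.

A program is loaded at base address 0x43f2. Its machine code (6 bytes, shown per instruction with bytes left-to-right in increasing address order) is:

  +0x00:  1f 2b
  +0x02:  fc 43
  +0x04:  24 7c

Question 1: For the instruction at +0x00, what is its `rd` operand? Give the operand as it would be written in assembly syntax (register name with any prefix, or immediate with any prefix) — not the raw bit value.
s

[00] 1f 2b → 0x2b1f
  opcode bits[15:10]=0xa: lsli/RI
  rd@[9:6]=0xc ⇒ s
  imm@[5:0]=0x1f ⇒ #31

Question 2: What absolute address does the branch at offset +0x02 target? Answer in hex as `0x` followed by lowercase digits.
+0x02: fc 43 ⇒ word 0x43fc (little)
  op=0x43fc>>10=0x10 ⇒ bra (J)
  [9:0] imm=1020 (s10→-4) = #-4
  target = base 0x43f2 + off 0x02 + 2 + imm -4 = 0x43f2

0x43f2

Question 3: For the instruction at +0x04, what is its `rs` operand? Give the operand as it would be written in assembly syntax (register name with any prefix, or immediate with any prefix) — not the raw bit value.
+0x04: 24 7c ⇒ word 0x7c24 (little)
  op=0x7c24>>10=0x1f ⇒ ldr (RR)
  rd@[9:6]=0x0 ⇒ a
  rs@[5:2]=0x9 ⇒ x

x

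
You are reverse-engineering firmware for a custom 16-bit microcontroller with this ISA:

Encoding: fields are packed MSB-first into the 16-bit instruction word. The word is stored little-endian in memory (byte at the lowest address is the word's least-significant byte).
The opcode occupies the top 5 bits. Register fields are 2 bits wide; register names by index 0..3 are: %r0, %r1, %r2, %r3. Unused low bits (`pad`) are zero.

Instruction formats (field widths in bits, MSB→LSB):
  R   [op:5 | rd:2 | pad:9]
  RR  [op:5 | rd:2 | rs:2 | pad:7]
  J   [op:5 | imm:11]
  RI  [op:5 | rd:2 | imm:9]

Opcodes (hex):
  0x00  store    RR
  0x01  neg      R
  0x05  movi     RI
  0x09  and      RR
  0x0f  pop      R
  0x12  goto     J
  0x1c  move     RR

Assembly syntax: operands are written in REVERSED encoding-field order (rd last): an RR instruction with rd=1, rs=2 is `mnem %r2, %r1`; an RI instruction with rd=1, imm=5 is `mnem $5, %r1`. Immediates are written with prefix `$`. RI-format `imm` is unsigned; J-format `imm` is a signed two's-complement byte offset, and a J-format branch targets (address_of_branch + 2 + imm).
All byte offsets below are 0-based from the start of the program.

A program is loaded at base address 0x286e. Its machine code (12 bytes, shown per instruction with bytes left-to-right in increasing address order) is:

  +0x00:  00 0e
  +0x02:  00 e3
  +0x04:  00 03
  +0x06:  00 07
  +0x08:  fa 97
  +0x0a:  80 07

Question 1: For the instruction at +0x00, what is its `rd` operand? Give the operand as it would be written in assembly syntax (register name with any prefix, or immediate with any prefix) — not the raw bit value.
+0x00: 00 0e ⇒ word 0x0e00 (little)
  op=0x0e00>>11=0x1 ⇒ neg (R)
  rd: (w>>9)&0x3=0x3 → %r3

%r3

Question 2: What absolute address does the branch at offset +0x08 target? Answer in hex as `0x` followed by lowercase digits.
+0x08: fa 97 ⇒ word 0x97fa (little)
  op=0x97fa>>11=0x12 ⇒ goto (J)
  imm@[10:0]=0x7fa (s11→-6) ⇒ $-6
  target = base 0x286e + off 0x08 + 2 + imm -6 = 0x2872

0x2872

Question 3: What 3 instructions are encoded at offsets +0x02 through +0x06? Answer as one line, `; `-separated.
+0x02: 00 e3 ⇒ word 0xe300 (little)
  opcode bits[15:11]=0x1c: move/RR
  [10:9] rd=1 = %r1
  [8:7] rs=2 = %r2
+0x04: 00 03 ⇒ word 0x0300 (little)
  opcode bits[15:11]=0x0: store/RR
  [10:9] rd=1 = %r1
  [8:7] rs=2 = %r2
+0x06: 00 07 ⇒ word 0x0700 (little)
  opcode bits[15:11]=0x0: store/RR
  [10:9] rd=3 = %r3
  [8:7] rs=2 = %r2

move %r2, %r1; store %r2, %r1; store %r2, %r3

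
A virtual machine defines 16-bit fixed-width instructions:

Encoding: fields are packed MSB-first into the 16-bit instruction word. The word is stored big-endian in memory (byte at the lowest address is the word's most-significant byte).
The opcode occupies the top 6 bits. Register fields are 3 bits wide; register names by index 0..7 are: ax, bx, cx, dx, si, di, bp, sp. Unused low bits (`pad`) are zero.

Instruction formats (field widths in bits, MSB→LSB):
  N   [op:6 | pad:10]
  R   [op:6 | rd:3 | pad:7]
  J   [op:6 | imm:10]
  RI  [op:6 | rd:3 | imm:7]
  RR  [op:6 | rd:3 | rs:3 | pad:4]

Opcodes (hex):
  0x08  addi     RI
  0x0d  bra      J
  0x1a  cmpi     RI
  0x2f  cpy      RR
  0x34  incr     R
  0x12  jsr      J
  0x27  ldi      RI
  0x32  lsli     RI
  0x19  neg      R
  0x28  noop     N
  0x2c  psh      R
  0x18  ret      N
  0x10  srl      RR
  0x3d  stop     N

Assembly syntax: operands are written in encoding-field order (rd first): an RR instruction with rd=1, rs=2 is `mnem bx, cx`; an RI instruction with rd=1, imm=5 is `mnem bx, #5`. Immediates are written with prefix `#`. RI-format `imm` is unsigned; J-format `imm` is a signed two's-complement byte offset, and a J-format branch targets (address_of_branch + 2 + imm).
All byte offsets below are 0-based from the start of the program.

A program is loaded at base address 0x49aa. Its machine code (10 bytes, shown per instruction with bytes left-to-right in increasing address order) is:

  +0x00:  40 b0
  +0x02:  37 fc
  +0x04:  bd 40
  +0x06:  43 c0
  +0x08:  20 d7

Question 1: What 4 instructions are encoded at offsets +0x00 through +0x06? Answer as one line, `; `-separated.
@+00  big-endian(40 b0) = 0x40b0
  top 6b → 0x10 → srl [RR]
  rd@[9:7]=0x1 ⇒ bx
  rs@[6:4]=0x3 ⇒ dx
@+02  big-endian(37 fc) = 0x37fc
  top 6b → 0xd → bra [J]
  imm@[9:0]=0x3fc (s10→-4) ⇒ #-4
@+04  big-endian(bd 40) = 0xbd40
  top 6b → 0x2f → cpy [RR]
  rd@[9:7]=0x2 ⇒ cx
  rs@[6:4]=0x4 ⇒ si
@+06  big-endian(43 c0) = 0x43c0
  top 6b → 0x10 → srl [RR]
  rd@[9:7]=0x7 ⇒ sp
  rs@[6:4]=0x4 ⇒ si

srl bx, dx; bra #-4; cpy cx, si; srl sp, si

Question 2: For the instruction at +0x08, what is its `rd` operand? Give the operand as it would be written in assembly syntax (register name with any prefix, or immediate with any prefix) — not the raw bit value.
@+08  big-endian(20 d7) = 0x20d7
  opcode bits[15:10]=0x8: addi/RI
  [9:7] rd=1 = bx
  [6:0] imm=87 = #87

bx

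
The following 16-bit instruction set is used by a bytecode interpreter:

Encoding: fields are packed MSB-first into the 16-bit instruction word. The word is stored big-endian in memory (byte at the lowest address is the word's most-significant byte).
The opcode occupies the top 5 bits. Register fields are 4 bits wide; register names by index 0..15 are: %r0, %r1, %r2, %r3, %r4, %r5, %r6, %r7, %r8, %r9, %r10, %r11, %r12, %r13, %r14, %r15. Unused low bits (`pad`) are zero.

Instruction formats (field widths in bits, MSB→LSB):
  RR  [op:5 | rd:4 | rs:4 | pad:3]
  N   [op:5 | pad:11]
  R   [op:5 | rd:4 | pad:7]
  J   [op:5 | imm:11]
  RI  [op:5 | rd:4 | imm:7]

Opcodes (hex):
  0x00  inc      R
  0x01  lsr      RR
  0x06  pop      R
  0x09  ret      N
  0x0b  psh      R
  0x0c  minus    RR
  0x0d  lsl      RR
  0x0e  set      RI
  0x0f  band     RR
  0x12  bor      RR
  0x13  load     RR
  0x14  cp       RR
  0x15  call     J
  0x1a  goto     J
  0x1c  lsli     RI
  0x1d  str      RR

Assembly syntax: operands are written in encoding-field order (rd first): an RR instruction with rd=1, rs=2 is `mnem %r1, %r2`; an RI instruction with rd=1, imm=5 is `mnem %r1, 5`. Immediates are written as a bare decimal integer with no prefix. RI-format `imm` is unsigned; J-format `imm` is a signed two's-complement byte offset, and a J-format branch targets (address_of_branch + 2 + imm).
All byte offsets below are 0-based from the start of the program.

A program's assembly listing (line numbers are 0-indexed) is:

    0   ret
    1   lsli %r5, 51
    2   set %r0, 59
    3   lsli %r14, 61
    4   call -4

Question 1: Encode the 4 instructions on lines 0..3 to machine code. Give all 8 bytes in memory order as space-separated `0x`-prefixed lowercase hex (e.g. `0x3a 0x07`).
0. ret fields op=0x9:5|pad=0:11 → word 4800h → 48 00
1. lsli fields op=0x1c:5|rd=5:4|imm=51:7 → word e2b3h → e2 b3
2. set fields op=0xe:5|rd=0:4|imm=59:7 → word 703bh → 70 3b
3. lsli fields op=0x1c:5|rd=14:4|imm=61:7 → word e73dh → e7 3d

0x48 0x00 0xe2 0xb3 0x70 0x3b 0xe7 0x3d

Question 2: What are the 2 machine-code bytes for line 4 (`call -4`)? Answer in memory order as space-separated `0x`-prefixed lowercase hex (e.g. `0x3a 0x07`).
4. call fields op=0x15:5|imm=-4:11 → word affch → af fc

0xaf 0xfc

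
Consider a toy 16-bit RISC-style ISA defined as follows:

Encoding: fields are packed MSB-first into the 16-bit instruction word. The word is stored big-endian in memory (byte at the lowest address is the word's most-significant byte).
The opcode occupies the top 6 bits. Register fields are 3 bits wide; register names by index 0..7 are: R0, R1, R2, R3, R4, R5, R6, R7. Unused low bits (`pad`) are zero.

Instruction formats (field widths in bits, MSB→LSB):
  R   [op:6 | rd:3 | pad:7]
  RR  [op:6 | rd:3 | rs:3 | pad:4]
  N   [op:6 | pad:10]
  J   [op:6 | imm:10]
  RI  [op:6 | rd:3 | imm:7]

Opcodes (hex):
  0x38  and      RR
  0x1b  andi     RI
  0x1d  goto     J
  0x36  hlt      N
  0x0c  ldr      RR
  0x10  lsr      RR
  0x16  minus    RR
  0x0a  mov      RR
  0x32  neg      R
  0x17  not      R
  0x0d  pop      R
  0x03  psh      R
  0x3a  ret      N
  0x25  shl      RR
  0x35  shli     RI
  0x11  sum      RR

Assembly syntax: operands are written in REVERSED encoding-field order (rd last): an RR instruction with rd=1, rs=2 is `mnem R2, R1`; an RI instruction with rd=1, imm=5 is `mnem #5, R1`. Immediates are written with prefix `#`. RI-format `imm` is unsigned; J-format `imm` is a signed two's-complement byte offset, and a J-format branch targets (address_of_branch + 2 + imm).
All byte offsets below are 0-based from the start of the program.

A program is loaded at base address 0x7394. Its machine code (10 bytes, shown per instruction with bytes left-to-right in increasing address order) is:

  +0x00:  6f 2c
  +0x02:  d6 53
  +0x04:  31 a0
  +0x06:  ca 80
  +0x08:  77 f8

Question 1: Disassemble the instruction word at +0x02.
@+02  big-endian(d6 53) = 0xd653
  top 6b → 0x35 → shli [RI]
  [9:7] rd=4 = R4
  [6:0] imm=83 = #83

shli #83, R4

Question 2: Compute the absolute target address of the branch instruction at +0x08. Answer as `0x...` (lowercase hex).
0x7396

@+08  big-endian(77 f8) = 0x77f8
  opcode bits[15:10]=0x1d: goto/J
  imm@[9:0]=0x3f8 (s10→-8) ⇒ #-8
  target = base 0x7394 + off 0x08 + 2 + imm -8 = 0x7396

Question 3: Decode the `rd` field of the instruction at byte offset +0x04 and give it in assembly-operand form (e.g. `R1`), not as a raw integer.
R3

off 0x04: read 31 a0 as big → 0x31a0
  opcode bits[15:10]=0xc: ldr/RR
  [9:7] rd=3 = R3
  [6:4] rs=2 = R2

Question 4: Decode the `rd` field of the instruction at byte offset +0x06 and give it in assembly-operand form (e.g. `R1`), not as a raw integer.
@+06  big-endian(ca 80) = 0xca80
  opcode bits[15:10]=0x32: neg/R
  rd@[9:7]=0x5 ⇒ R5

R5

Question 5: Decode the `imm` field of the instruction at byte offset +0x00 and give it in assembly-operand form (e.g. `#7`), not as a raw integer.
#44

[00] 6f 2c → 0x6f2c
  opcode bits[15:10]=0x1b: andi/RI
  [9:7] rd=6 = R6
  [6:0] imm=44 = #44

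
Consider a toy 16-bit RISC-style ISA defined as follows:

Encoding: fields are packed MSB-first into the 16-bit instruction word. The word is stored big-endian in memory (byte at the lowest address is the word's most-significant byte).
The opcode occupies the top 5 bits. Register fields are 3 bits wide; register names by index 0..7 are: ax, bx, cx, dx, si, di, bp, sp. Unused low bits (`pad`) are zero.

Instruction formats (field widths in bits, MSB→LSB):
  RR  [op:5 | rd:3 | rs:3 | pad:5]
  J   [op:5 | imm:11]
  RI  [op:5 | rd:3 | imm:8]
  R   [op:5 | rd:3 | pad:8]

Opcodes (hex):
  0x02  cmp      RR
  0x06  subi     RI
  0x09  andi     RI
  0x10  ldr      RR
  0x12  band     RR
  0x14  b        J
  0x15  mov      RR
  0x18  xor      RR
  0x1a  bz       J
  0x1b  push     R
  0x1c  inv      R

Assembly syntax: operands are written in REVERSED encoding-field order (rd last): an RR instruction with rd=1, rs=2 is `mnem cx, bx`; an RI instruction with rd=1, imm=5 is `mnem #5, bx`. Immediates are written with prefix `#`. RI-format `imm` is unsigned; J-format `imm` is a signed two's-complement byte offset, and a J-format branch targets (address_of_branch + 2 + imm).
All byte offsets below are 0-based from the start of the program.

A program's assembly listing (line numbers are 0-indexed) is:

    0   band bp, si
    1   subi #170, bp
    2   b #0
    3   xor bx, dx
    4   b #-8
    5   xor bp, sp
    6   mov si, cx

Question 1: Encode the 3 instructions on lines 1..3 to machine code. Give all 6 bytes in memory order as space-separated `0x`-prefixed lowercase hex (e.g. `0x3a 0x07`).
0x36 0xaa 0xa0 0x00 0xc3 0x20

L1: subi op=0x6:5|rd=6:3|imm=170:8 ⇒ 0x36aa ⇒ big 36 aa
L2: b op=0x14:5|imm=0:11 ⇒ 0xa000 ⇒ big a0 00
L3: xor op=0x18:5|rd=3:3|rs=1:3|pad=0:5 ⇒ 0xc320 ⇒ big c3 20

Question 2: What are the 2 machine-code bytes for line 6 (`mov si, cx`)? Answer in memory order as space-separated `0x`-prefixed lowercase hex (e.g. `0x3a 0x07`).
0xaa 0x80

L6: mov op=0x15:5|rd=2:3|rs=4:3|pad=0:5 ⇒ 0xaa80 ⇒ big aa 80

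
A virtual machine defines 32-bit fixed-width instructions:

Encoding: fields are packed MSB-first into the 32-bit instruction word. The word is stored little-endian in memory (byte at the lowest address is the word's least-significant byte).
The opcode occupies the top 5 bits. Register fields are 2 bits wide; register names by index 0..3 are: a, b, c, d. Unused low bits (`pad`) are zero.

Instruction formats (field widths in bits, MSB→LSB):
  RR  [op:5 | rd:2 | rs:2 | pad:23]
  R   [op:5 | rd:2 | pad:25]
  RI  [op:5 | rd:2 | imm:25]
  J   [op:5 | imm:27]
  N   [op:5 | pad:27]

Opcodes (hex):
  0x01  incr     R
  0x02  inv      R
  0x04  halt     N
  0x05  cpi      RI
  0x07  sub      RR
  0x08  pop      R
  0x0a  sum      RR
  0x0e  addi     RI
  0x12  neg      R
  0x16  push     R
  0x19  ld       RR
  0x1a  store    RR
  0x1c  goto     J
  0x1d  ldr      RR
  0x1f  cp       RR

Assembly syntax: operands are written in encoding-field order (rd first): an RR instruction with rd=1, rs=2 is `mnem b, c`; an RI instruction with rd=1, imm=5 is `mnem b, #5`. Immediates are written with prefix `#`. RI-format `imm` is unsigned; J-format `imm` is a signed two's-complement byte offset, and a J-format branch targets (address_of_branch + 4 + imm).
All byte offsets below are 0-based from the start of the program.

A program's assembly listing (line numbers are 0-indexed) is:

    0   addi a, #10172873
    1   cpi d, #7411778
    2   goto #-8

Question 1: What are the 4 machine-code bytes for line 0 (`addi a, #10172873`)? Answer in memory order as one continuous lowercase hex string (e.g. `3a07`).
0. addi fields op=0xe:5|rd=0:2|imm=10172873:25 → word 709b39c9h → c9 39 9b 70

c9399b70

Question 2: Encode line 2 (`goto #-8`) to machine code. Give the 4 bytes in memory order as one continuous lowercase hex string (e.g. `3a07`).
2. goto fields op=0x1c:5|imm=-8:27 → word e7fffff8h → f8 ff ff e7

f8ffffe7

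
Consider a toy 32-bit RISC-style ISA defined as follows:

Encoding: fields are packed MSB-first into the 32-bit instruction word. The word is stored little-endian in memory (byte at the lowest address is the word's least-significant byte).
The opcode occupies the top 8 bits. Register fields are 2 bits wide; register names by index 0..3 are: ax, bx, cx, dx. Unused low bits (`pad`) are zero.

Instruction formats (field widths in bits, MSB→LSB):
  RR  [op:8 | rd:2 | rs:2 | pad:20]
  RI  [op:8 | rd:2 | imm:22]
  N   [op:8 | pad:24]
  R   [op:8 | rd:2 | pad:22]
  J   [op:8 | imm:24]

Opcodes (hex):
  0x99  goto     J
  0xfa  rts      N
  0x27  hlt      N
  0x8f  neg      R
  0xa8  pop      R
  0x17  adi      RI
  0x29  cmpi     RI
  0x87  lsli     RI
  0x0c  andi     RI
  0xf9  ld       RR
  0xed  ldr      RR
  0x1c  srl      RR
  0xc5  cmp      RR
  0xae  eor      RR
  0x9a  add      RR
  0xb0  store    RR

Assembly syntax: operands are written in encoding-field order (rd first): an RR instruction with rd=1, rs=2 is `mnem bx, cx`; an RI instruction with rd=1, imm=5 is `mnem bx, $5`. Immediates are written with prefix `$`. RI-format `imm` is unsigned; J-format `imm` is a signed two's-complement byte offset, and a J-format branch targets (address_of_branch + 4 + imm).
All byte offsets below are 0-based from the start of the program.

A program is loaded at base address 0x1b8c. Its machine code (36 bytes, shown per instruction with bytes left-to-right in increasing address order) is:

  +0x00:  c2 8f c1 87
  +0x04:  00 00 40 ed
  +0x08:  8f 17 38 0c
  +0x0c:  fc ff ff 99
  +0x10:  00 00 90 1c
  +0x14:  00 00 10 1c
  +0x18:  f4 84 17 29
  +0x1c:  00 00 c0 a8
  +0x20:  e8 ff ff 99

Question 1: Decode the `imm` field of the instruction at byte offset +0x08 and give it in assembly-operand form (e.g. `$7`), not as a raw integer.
$3676047

off 0x08: read 8f 17 38 0c as little → 0x0c38178f
  op=0x0c38178f>>24=0xc ⇒ andi (RI)
  rd: (w>>22)&0x3=0x0 → ax
  imm: (w>>0)&0x3fffff=0x38178f → $3676047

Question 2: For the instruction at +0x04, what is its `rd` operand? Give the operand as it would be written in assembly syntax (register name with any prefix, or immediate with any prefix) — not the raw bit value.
[04] 00 00 40 ed → 0xed400000
  op=0xed400000>>24=0xed ⇒ ldr (RR)
  [23:22] rd=1 = bx
  [21:20] rs=0 = ax

bx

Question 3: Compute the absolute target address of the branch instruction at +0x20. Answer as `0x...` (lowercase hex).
@+20  little-endian(e8 ff ff 99) = 0x99ffffe8
  top 8b → 0x99 → goto [J]
  imm@[23:0]=0xffffe8 (s24→-24) ⇒ $-24
  target = base 0x1b8c + off 0x20 + 4 + imm -24 = 0x1b98

0x1b98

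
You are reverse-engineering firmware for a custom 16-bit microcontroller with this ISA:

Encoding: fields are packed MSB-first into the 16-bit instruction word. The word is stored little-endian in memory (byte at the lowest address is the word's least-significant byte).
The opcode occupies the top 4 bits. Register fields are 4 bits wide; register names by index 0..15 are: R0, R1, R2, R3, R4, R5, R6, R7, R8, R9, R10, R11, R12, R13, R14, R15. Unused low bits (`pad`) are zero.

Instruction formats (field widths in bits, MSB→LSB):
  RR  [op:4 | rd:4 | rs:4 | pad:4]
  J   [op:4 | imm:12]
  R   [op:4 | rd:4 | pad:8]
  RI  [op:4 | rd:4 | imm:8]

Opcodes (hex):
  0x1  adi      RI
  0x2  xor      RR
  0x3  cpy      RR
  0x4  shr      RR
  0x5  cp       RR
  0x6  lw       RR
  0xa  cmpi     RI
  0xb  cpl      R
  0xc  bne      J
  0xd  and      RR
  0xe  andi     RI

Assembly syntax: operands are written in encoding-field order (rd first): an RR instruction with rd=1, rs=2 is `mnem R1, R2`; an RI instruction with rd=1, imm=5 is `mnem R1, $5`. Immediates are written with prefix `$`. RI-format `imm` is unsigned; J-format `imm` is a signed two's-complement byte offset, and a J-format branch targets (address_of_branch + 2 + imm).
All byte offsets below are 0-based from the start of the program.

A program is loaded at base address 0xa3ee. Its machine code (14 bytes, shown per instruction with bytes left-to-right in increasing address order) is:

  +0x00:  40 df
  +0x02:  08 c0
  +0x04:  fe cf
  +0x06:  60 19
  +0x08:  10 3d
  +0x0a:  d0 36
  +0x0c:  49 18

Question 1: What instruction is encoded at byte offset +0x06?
off 0x06: read 60 19 as little → 0x1960
  op=0x1960>>12=0x1 ⇒ adi (RI)
  [11:8] rd=9 = R9
  [7:0] imm=96 = $96

adi R9, $96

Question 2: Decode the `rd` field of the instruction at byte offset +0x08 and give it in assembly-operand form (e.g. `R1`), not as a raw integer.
+0x08: 10 3d ⇒ word 0x3d10 (little)
  opcode bits[15:12]=0x3: cpy/RR
  [11:8] rd=13 = R13
  [7:4] rs=1 = R1

R13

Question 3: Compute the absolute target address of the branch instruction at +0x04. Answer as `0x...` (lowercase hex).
0xa3f2

off 0x04: read fe cf as little → 0xcffe
  top 4b → 0xc → bne [J]
  imm@[11:0]=0xffe (s12→-2) ⇒ $-2
  target = base 0xa3ee + off 0x04 + 2 + imm -2 = 0xa3f2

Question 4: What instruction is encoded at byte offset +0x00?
[00] 40 df → 0xdf40
  top 4b → 0xd → and [RR]
  rd: (w>>8)&0xf=0xf → R15
  rs: (w>>4)&0xf=0x4 → R4

and R15, R4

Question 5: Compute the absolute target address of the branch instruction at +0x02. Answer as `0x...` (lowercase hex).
0xa3fa

+0x02: 08 c0 ⇒ word 0xc008 (little)
  opcode bits[15:12]=0xc: bne/J
  imm@[11:0]=0x8 ⇒ $8
  target = base 0xa3ee + off 0x02 + 2 + imm 8 = 0xa3fa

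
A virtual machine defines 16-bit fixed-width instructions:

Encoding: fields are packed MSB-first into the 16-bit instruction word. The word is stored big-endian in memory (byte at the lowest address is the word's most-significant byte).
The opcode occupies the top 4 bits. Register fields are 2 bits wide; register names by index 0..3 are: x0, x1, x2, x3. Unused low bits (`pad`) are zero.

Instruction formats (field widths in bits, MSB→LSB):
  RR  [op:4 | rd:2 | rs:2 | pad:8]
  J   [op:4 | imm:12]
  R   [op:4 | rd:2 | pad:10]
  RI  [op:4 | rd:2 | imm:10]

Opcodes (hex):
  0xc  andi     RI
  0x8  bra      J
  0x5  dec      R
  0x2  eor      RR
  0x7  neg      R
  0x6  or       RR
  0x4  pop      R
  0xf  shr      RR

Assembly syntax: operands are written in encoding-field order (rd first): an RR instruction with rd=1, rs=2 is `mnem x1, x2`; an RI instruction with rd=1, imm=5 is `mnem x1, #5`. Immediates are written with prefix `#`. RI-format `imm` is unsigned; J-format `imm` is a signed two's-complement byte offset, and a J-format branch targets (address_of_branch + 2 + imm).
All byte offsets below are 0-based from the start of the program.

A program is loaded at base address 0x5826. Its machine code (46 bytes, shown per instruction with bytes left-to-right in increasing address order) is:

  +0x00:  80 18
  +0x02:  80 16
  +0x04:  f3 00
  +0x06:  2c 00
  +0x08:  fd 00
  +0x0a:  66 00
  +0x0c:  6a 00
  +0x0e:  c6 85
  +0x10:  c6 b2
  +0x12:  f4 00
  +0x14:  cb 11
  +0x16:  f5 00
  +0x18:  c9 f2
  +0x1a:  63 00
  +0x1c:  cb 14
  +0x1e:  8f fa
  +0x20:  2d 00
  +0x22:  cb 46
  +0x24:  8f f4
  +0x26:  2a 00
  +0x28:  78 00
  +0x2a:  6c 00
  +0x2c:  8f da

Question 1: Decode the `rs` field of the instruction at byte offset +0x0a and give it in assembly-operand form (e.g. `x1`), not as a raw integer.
x2

+0x0a: 66 00 ⇒ word 0x6600 (big)
  op=0x6600>>12=0x6 ⇒ or (RR)
  [11:10] rd=1 = x1
  [9:8] rs=2 = x2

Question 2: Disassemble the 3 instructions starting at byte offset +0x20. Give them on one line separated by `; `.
off 0x20: read 2d 00 as big → 0x2d00
  opcode bits[15:12]=0x2: eor/RR
  [11:10] rd=3 = x3
  [9:8] rs=1 = x1
off 0x22: read cb 46 as big → 0xcb46
  opcode bits[15:12]=0xc: andi/RI
  [11:10] rd=2 = x2
  [9:0] imm=838 = #838
off 0x24: read 8f f4 as big → 0x8ff4
  opcode bits[15:12]=0x8: bra/J
  [11:0] imm=4084 (s12→-12) = #-12

eor x3, x1; andi x2, #838; bra #-12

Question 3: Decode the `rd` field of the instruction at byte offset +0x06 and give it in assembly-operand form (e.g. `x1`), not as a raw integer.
x3

+0x06: 2c 00 ⇒ word 0x2c00 (big)
  opcode bits[15:12]=0x2: eor/RR
  [11:10] rd=3 = x3
  [9:8] rs=0 = x0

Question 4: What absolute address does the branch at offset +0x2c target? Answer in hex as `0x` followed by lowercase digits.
0x582e

[2c] 8f da → 0x8fda
  top 4b → 0x8 → bra [J]
  [11:0] imm=4058 (s12→-38) = #-38
  target = base 0x5826 + off 0x2c + 2 + imm -38 = 0x582e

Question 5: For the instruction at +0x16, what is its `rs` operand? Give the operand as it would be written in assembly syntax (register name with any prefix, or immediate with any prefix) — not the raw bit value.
+0x16: f5 00 ⇒ word 0xf500 (big)
  top 4b → 0xf → shr [RR]
  [11:10] rd=1 = x1
  [9:8] rs=1 = x1

x1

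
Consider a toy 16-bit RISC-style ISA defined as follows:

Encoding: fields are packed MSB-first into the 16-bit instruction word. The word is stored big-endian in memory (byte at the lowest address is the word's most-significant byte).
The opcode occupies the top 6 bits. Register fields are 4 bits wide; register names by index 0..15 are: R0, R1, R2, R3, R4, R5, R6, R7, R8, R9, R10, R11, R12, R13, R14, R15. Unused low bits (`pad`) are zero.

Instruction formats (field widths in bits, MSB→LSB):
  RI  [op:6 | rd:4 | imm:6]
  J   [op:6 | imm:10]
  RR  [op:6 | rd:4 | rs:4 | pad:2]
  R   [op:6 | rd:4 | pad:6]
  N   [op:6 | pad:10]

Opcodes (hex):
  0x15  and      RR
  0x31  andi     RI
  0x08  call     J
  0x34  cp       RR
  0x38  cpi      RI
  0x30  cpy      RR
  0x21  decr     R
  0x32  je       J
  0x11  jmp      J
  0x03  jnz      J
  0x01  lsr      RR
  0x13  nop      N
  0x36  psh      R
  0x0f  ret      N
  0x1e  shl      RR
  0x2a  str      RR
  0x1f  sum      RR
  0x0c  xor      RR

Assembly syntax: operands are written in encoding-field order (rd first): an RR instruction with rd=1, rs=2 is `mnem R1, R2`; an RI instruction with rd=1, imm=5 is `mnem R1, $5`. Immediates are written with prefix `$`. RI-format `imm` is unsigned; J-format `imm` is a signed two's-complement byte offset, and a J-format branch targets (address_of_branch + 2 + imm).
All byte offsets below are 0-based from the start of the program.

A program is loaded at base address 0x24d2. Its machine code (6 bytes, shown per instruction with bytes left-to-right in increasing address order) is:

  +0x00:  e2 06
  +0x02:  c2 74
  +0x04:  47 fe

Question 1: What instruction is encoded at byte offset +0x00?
cpi R8, $6

off 0x00: read e2 06 as big → 0xe206
  op=0xe206>>10=0x38 ⇒ cpi (RI)
  rd: (w>>6)&0xf=0x8 → R8
  imm: (w>>0)&0x3f=0x6 → $6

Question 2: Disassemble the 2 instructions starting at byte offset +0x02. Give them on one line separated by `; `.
cpy R9, R13; jmp $-2

[02] c2 74 → 0xc274
  op=0xc274>>10=0x30 ⇒ cpy (RR)
  rd@[9:6]=0x9 ⇒ R9
  rs@[5:2]=0xd ⇒ R13
[04] 47 fe → 0x47fe
  op=0x47fe>>10=0x11 ⇒ jmp (J)
  imm@[9:0]=0x3fe (s10→-2) ⇒ $-2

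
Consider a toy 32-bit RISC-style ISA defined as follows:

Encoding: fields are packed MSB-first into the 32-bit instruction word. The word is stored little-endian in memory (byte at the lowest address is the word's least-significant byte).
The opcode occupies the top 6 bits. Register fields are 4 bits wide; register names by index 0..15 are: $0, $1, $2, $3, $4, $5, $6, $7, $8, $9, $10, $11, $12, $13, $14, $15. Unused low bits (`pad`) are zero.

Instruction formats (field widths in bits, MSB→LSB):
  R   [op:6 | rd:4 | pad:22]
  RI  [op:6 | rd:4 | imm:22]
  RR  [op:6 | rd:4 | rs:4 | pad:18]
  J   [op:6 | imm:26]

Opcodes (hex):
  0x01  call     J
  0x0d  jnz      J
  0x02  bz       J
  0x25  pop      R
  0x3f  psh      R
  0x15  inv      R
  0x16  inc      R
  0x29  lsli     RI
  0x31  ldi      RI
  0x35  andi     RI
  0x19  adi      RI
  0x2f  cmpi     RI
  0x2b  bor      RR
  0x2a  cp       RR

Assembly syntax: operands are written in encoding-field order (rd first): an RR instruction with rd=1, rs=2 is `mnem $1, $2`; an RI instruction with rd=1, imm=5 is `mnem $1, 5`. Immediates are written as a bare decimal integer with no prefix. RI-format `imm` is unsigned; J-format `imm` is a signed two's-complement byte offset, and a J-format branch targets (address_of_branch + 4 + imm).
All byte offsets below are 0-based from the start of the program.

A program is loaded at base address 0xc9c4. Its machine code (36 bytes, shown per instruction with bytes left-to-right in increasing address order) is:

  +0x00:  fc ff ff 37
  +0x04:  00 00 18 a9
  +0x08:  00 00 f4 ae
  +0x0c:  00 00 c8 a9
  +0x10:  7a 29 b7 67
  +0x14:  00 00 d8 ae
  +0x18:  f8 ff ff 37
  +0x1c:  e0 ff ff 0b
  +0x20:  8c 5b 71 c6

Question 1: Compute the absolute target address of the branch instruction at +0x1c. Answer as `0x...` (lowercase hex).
0xc9c4

@+1c  little-endian(e0 ff ff 0b) = 0x0bffffe0
  opcode bits[31:26]=0x2: bz/J
  [25:0] imm=67108832 (s26→-32) = -32
  target = base 0xc9c4 + off 0x1c + 4 + imm -32 = 0xc9c4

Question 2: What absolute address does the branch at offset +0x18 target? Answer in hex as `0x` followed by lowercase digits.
0xc9d8

@+18  little-endian(f8 ff ff 37) = 0x37fffff8
  opcode bits[31:26]=0xd: jnz/J
  imm: (w>>0)&0x3ffffff=0x3fffff8 (s26→-8) → -8
  target = base 0xc9c4 + off 0x18 + 4 + imm -8 = 0xc9d8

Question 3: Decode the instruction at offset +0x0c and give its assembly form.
cp $7, $2

+0x0c: 00 00 c8 a9 ⇒ word 0xa9c80000 (little)
  top 6b → 0x2a → cp [RR]
  rd@[25:22]=0x7 ⇒ $7
  rs@[21:18]=0x2 ⇒ $2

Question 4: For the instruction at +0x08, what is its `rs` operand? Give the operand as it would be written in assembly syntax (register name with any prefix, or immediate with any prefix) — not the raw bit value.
+0x08: 00 00 f4 ae ⇒ word 0xaef40000 (little)
  opcode bits[31:26]=0x2b: bor/RR
  rd@[25:22]=0xb ⇒ $11
  rs@[21:18]=0xd ⇒ $13

$13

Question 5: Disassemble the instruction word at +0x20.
@+20  little-endian(8c 5b 71 c6) = 0xc6715b8c
  opcode bits[31:26]=0x31: ldi/RI
  rd@[25:22]=0x9 ⇒ $9
  imm@[21:0]=0x315b8c ⇒ 3234700

ldi $9, 3234700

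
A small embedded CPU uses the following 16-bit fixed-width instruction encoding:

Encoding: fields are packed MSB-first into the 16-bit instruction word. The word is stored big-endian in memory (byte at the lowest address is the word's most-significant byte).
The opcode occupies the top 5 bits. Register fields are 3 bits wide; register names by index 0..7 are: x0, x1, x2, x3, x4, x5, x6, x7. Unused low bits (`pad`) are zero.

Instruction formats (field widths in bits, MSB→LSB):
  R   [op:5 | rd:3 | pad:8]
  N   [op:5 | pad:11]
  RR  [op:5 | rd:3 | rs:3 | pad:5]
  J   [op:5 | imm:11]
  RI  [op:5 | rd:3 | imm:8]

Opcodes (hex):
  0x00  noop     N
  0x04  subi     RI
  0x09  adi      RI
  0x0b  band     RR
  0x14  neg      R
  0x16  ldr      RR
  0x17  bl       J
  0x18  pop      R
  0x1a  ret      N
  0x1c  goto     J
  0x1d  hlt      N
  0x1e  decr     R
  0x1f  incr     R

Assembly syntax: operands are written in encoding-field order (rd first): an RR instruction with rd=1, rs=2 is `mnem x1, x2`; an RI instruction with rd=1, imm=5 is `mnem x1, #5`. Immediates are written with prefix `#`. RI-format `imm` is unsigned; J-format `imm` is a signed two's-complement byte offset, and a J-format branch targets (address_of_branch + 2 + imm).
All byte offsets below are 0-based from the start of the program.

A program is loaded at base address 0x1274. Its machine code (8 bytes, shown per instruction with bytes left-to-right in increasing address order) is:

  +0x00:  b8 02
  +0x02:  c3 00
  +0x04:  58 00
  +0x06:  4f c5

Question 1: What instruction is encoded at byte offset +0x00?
off 0x00: read b8 02 as big → 0xb802
  op=0xb802>>11=0x17 ⇒ bl (J)
  imm@[10:0]=0x2 ⇒ #2

bl #2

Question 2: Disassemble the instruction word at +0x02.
+0x02: c3 00 ⇒ word 0xc300 (big)
  op=0xc300>>11=0x18 ⇒ pop (R)
  rd@[10:8]=0x3 ⇒ x3

pop x3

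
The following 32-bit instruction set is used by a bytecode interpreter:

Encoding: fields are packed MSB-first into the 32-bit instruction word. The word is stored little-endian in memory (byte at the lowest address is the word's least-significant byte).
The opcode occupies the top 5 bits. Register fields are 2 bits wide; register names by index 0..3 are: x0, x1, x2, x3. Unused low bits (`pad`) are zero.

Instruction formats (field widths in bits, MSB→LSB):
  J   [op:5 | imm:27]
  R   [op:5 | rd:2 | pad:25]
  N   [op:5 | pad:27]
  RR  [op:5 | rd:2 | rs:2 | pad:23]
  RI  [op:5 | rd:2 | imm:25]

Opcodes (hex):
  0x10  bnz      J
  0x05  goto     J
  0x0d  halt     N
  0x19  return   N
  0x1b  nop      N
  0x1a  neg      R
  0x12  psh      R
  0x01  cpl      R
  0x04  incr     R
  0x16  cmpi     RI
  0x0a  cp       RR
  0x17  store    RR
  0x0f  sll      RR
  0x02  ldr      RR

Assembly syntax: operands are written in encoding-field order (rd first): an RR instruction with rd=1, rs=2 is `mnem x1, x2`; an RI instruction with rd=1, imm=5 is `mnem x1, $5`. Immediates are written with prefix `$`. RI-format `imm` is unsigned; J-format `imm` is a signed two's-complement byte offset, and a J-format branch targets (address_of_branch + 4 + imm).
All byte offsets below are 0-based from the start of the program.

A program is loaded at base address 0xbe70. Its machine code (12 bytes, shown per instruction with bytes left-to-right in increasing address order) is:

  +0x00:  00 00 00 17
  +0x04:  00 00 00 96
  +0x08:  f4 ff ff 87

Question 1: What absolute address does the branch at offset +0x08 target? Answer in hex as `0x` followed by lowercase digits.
[08] f4 ff ff 87 → 0x87fffff4
  op=0x87fffff4>>27=0x10 ⇒ bnz (J)
  imm@[26:0]=0x7fffff4 (s27→-12) ⇒ $-12
  target = base 0xbe70 + off 0x08 + 4 + imm -12 = 0xbe70

0xbe70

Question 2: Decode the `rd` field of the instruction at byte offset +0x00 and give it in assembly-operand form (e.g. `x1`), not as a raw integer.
+0x00: 00 00 00 17 ⇒ word 0x17000000 (little)
  top 5b → 0x2 → ldr [RR]
  [26:25] rd=3 = x3
  [24:23] rs=2 = x2

x3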